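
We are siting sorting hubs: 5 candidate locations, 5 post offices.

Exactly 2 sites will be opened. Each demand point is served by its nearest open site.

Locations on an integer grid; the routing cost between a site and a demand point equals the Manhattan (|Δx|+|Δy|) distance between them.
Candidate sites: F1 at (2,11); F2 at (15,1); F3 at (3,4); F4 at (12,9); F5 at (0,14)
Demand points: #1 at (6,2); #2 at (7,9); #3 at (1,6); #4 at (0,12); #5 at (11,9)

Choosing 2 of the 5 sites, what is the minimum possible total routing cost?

26

Open {F3, F4}.
  #1→F3 5, #2→F4 5, #3→F3 4, #4→F3 11, #5→F4 1  ⇒ total 26.
Compare {F1, F4}: total 28.
Compare {F1, F3}: total 30.
No size-2 selection does better; minimum is 26.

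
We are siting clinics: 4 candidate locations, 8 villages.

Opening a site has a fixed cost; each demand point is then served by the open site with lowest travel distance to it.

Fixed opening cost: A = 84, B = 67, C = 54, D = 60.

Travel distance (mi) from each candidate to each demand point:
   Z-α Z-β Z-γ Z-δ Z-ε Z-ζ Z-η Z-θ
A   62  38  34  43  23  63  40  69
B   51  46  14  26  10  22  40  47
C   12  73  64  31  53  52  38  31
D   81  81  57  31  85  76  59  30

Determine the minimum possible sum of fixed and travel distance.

Open {B, C}: assign each demand point to its cheapest open site.
  Z-α→C 12, Z-β→B 46, Z-γ→B 14, Z-δ→B 26, Z-ε→B 10, Z-ζ→B 22, Z-η→C 38, Z-θ→C 31
  travel distance 199, fixed 121 → total 320.
Compare {B}: travel distance 256 + fixed 67 = 323.
Compare {B, D}: travel distance 239 + fixed 127 = 366.
Compare {B, C, D}: travel distance 198 + fixed 181 = 379.
All other subsets cost ≥ 323. Minimum total cost: 320.

320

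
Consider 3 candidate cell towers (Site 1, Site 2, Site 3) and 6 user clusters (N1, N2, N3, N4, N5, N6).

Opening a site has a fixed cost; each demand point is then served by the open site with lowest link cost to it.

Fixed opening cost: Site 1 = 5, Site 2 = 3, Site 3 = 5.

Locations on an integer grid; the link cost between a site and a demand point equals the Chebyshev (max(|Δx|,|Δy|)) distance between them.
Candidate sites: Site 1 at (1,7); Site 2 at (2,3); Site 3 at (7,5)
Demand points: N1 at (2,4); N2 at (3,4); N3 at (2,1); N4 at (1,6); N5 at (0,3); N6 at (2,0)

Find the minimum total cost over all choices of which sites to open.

15

Open {Site 2}: assign each demand point to its cheapest open site.
  N1→Site 2 1, N2→Site 2 1, N3→Site 2 2, N4→Site 2 3, N5→Site 2 2, N6→Site 2 3
  link cost 12, fixed 3 → total 15.
Compare {Site 1, Site 2}: link cost 10 + fixed 8 = 18.
Compare {Site 2, Site 3}: link cost 12 + fixed 8 = 20.
Compare {Site 1, Site 2, Site 3}: link cost 10 + fixed 13 = 23.
All other subsets cost ≥ 18. Minimum total cost: 15.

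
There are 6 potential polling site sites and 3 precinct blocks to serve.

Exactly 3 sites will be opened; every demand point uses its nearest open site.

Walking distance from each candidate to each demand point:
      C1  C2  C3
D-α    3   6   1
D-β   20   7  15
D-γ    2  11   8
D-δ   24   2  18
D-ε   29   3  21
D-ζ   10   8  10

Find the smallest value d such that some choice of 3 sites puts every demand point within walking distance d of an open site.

2

Open {D-α, D-γ, D-δ}.
  Farthest demand point is C1 at walking distance 2 (to D-γ); all others are ≤ 2.
With {D-α, D-β, D-δ} the worst case is 3.
With {D-α, D-β, D-ε} the worst case is 3.
No size-3 selection achieves below 2.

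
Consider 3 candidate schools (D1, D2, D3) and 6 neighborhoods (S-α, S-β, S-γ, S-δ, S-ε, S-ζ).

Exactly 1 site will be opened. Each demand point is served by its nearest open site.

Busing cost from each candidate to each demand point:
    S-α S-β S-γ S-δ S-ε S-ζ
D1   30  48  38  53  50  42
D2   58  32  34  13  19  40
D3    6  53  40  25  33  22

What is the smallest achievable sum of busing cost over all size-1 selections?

Open {D3}.
  S-α→D3 6, S-β→D3 53, S-γ→D3 40, S-δ→D3 25, S-ε→D3 33, S-ζ→D3 22  ⇒ total 179.
Compare {D2}: total 196.
Compare {D1}: total 261.

179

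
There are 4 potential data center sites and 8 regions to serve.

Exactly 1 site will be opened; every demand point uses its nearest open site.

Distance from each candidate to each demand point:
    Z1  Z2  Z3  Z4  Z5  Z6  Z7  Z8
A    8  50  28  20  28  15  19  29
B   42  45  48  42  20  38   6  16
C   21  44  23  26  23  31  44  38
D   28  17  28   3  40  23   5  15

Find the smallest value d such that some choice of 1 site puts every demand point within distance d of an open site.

Open {D}.
  Farthest demand point is Z5 at distance 40 (to D); all others are ≤ 40.
With {C} the worst case is 44.
With {B} the worst case is 48.
No size-1 selection achieves below 40.

40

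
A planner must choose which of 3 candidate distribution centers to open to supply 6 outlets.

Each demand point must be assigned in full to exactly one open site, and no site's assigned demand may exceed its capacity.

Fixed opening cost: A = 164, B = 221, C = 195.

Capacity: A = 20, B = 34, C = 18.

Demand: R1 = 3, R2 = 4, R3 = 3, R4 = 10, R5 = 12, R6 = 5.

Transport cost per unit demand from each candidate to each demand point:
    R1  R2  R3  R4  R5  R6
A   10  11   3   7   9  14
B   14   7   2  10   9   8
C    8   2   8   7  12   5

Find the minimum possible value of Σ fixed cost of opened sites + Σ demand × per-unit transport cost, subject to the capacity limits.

639

Open {A, C}; cheapest assignment that respects the capacities:
  A (cap 20, load 19): R2, R3, R5 — cost 4×11 + 3×3 + 12×9 = 161
  C (cap 18, load 18): R1, R4, R6 — cost 3×8 + 10×7 + 5×5 = 119
  Shipping 280, fixed 359 → total 639.
  Any other capacity-feasible assignment to {A, C} ships for at least 280.
Compare {A, B}: its best feasible assignment gives total 667.
Compare {B, C}: its best feasible assignment gives total 672.
Every other set of open sites that can feasibly serve all demand totals ≥ 667 even under its best assignment. Minimum: 639.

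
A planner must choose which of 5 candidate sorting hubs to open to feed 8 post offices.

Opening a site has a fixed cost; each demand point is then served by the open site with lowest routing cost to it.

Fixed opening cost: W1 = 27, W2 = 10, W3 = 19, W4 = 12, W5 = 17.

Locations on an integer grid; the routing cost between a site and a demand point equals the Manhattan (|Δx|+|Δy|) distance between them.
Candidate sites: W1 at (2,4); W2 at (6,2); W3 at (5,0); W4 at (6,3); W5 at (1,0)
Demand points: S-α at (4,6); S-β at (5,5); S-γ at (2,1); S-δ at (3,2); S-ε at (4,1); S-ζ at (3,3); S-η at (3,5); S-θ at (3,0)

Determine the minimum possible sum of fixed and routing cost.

46

Open {W2}: assign each demand point to its cheapest open site.
  S-α→W2 6, S-β→W2 4, S-γ→W2 5, S-δ→W2 3, S-ε→W2 3, S-ζ→W2 4, S-η→W2 6, S-θ→W2 5
  routing cost 36, fixed 10 → total 46.
Compare {W4}: routing cost 36 + fixed 12 = 48.
Compare {W2, W4}: routing cost 32 + fixed 22 = 54.
Compare {W1}: routing cost 28 + fixed 27 = 55.
All other subsets cost ≥ 48. Minimum total cost: 46.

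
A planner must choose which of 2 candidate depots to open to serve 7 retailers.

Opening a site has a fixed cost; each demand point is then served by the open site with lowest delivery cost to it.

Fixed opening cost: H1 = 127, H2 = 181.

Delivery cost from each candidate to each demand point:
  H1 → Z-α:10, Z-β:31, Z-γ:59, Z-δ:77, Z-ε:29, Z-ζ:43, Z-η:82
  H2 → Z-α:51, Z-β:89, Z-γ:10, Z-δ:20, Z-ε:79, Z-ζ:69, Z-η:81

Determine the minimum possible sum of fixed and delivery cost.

458

Open {H1}: assign each demand point to its cheapest open site.
  Z-α→H1 10, Z-β→H1 31, Z-γ→H1 59, Z-δ→H1 77, Z-ε→H1 29, Z-ζ→H1 43, Z-η→H1 82
  delivery cost 331, fixed 127 → total 458.
Compare {H1, H2}: delivery cost 224 + fixed 308 = 532.
Compare {H2}: delivery cost 399 + fixed 181 = 580.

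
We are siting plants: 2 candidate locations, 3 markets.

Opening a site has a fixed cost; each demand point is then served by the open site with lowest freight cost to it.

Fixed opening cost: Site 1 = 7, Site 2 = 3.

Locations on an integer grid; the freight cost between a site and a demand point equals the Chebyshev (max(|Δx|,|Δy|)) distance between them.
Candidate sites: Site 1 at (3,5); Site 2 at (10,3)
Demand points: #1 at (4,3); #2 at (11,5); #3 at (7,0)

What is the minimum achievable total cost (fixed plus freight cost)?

14

Open {Site 2}: assign each demand point to its cheapest open site.
  #1→Site 2 6, #2→Site 2 2, #3→Site 2 3
  freight cost 11, fixed 3 → total 14.
Compare {Site 1, Site 2}: freight cost 7 + fixed 10 = 17.
Compare {Site 1}: freight cost 15 + fixed 7 = 22.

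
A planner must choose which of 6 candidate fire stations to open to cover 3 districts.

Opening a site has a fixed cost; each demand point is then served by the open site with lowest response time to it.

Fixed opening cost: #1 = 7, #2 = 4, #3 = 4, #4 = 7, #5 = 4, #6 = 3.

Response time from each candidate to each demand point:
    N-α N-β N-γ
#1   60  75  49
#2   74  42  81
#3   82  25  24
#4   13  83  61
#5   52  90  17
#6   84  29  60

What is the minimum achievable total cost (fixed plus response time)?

70

Open {#3, #4, #5}: assign each demand point to its cheapest open site.
  N-α→#4 13, N-β→#3 25, N-γ→#5 17
  response time 55, fixed 15 → total 70.
Compare {#3, #4}: response time 62 + fixed 11 = 73.
Compare {#4, #5, #6}: response time 59 + fixed 14 = 73.
Compare {#3, #4, #5, #6}: response time 55 + fixed 18 = 73.
All other subsets cost ≥ 73. Minimum total cost: 70.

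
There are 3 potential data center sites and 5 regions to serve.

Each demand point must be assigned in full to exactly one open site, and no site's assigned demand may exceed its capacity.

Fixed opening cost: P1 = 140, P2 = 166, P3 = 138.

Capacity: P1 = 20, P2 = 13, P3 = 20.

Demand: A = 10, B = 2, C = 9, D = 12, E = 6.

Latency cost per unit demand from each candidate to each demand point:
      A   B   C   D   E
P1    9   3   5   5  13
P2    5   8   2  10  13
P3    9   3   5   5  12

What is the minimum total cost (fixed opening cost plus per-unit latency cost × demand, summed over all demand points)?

551

Open {P1, P3}; cheapest assignment that respects the capacities:
  P1 (cap 20, load 19): A, C — cost 10×9 + 9×5 = 135
  P3 (cap 20, load 20): B, D, E — cost 2×3 + 12×5 + 6×12 = 138
  Shipping 273, fixed 278 → total 551.
  Any other capacity-feasible assignment to {P1, P3} ships for at least 273.
Compare {P1, P2, P3}: its best feasible assignment gives total 677.
Every other set of open sites that can feasibly serve all demand totals ≥ 677 even under its best assignment. Minimum: 551.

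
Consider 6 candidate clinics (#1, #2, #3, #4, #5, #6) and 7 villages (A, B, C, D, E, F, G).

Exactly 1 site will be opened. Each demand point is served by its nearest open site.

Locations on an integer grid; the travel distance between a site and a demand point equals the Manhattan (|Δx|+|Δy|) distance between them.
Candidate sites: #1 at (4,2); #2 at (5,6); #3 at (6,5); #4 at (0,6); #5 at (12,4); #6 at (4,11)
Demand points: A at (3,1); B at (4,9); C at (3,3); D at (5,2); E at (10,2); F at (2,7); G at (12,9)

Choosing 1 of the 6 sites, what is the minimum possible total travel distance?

40

Open {#1}.
  A→#1 2, B→#1 7, C→#1 2, D→#1 1, E→#1 6, F→#1 7, G→#1 15  ⇒ total 40.
Compare {#2}: total 43.
Compare {#3}: total 45.
No size-1 selection does better; minimum is 40.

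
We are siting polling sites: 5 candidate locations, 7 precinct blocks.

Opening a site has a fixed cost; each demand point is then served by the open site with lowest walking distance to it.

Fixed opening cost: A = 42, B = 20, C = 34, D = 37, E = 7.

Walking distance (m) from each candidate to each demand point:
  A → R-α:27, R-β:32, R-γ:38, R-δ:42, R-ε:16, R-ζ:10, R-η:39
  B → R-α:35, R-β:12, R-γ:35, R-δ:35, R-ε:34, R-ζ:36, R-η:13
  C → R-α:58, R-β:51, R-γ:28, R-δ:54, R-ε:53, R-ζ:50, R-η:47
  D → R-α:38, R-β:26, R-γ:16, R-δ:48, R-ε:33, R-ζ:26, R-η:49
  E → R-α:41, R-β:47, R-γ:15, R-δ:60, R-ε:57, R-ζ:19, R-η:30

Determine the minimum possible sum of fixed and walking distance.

190

Open {B, E}: assign each demand point to its cheapest open site.
  R-α→B 35, R-β→B 12, R-γ→E 15, R-δ→B 35, R-ε→B 34, R-ζ→E 19, R-η→B 13
  walking distance 163, fixed 27 → total 190.
Compare {A, B, E}: walking distance 128 + fixed 69 = 197.
Compare {A, B}: walking distance 148 + fixed 62 = 210.
Compare {B}: walking distance 200 + fixed 20 = 220.
All other subsets cost ≥ 197. Minimum total cost: 190.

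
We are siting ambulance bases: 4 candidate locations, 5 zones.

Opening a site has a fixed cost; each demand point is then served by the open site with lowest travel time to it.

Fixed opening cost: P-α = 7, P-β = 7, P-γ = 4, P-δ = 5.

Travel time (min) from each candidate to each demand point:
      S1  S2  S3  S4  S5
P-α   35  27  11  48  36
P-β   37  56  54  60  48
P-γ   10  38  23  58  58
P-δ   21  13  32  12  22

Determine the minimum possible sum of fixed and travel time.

Open {P-α, P-γ, P-δ}: assign each demand point to its cheapest open site.
  S1→P-γ 10, S2→P-δ 13, S3→P-α 11, S4→P-δ 12, S5→P-δ 22
  travel time 68, fixed 16 → total 84.
Compare {P-γ, P-δ}: travel time 80 + fixed 9 = 89.
Compare {P-α, P-δ}: travel time 79 + fixed 12 = 91.
Compare {P-α, P-β, P-γ, P-δ}: travel time 68 + fixed 23 = 91.
All other subsets cost ≥ 89. Minimum total cost: 84.

84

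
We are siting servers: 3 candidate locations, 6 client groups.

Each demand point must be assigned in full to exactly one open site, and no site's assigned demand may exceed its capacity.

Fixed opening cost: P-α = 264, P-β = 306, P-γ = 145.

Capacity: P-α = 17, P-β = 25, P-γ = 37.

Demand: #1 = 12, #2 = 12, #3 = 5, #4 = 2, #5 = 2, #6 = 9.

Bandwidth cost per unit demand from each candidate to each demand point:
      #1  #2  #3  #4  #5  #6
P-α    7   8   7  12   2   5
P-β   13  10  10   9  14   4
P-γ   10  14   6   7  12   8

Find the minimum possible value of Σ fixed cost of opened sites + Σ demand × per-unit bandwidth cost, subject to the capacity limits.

Open {P-α, P-γ}; cheapest assignment that respects the capacities:
  P-α (cap 17, load 14): #2, #5 — cost 12×8 + 2×2 = 100
  P-γ (cap 37, load 28): #1, #3, #4, #6 — cost 12×10 + 5×6 + 2×7 + 9×8 = 236
  Shipping 336, fixed 409 → total 745.
  Any other capacity-feasible assignment to {P-α, P-γ} ships for at least 336.
Compare {P-β, P-γ}: its best feasible assignment gives total 795.
Compare {P-α, P-β}: its best feasible assignment gives total 891.
Every other set of open sites that can feasibly serve all demand totals ≥ 795 even under its best assignment. Minimum: 745.

745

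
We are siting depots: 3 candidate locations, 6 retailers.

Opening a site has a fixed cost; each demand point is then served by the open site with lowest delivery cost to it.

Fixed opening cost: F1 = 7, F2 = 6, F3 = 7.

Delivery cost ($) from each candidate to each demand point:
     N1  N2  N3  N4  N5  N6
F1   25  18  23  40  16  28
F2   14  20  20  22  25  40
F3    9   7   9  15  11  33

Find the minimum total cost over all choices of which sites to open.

Open {F3}: assign each demand point to its cheapest open site.
  N1→F3 9, N2→F3 7, N3→F3 9, N4→F3 15, N5→F3 11, N6→F3 33
  delivery cost 84, fixed 7 → total 91.
Compare {F1, F3}: delivery cost 79 + fixed 14 = 93.
Compare {F2, F3}: delivery cost 84 + fixed 13 = 97.
Compare {F1, F2, F3}: delivery cost 79 + fixed 20 = 99.
All other subsets cost ≥ 93. Minimum total cost: 91.

91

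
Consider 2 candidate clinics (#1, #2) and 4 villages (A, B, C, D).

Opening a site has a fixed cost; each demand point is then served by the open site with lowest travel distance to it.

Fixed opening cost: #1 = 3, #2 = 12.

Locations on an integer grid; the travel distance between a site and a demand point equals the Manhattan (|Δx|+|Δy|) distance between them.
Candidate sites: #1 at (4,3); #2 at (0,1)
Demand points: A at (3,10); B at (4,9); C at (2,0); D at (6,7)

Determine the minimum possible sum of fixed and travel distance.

28

Open {#1}: assign each demand point to its cheapest open site.
  A→#1 8, B→#1 6, C→#1 5, D→#1 6
  travel distance 25, fixed 3 → total 28.
Compare {#1, #2}: travel distance 23 + fixed 15 = 38.
Compare {#2}: travel distance 39 + fixed 12 = 51.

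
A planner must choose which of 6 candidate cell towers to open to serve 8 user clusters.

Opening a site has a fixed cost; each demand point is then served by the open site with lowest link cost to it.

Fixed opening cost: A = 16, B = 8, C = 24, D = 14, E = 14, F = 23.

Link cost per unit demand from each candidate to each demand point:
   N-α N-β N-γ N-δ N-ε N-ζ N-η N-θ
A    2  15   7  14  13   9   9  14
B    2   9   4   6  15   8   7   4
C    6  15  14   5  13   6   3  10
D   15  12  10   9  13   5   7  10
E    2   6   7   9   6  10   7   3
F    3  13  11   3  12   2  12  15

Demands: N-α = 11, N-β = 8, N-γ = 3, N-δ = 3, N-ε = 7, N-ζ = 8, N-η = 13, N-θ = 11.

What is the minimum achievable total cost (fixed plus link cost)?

Open {B, C, E, F}: assign each demand point to its cheapest open site.
  N-α→B 11×2=22, N-β→E 8×6=48, N-γ→B 3×4=12, N-δ→F 3×3=9, N-ε→E 7×6=42, N-ζ→F 8×2=16, N-η→C 13×3=39, N-θ→E 11×3=33
  link cost 221, fixed 69 → total 290.
Compare {C, E, F}: link cost 230 + fixed 61 = 291.
Compare {B, C, D, E, F}: link cost 221 + fixed 83 = 304.
Compare {B, C, E}: link cost 259 + fixed 46 = 305.
All other subsets cost ≥ 291. Minimum total cost: 290.

290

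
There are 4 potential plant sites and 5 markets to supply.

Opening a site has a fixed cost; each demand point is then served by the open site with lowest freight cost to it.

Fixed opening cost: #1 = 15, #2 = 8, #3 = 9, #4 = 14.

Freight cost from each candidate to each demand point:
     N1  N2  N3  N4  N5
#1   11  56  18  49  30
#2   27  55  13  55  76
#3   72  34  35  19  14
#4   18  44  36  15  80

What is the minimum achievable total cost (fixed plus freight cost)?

120

Open {#1, #3}: assign each demand point to its cheapest open site.
  N1→#1 11, N2→#3 34, N3→#1 18, N4→#3 19, N5→#3 14
  freight cost 96, fixed 24 → total 120.
Compare {#1, #2, #3}: freight cost 91 + fixed 32 = 123.
Compare {#2, #3}: freight cost 107 + fixed 17 = 124.
Compare {#2, #3, #4}: freight cost 94 + fixed 31 = 125.
All other subsets cost ≥ 123. Minimum total cost: 120.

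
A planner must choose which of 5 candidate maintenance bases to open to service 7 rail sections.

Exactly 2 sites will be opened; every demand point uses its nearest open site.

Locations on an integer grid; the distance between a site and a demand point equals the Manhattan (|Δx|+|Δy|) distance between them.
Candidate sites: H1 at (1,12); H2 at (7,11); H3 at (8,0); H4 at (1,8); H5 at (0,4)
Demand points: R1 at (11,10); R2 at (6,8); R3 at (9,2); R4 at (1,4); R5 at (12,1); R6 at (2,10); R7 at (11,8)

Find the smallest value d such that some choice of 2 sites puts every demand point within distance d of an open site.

Open {H2, H3}.
  Farthest demand point is R4 at distance 11 (to H3); all others are ≤ 11.
With {H1, H3} the worst case is 12.
With {H3, H4} the worst case is 12.
No size-2 selection achieves below 11.

11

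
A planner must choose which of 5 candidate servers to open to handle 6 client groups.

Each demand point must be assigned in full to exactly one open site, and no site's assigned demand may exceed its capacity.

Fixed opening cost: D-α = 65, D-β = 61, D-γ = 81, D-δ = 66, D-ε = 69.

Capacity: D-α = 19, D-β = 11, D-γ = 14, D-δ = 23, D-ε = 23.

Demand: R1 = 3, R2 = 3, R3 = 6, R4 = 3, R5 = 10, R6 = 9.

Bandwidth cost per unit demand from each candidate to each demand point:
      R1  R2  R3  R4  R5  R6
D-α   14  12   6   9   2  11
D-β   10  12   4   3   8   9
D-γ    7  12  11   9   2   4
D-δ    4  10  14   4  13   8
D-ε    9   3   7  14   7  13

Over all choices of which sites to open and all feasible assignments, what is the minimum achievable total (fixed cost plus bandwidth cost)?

313

Open {D-α, D-δ}; cheapest assignment that respects the capacities:
  D-α (cap 19, load 16): R3, R5 — cost 6×6 + 10×2 = 56
  D-δ (cap 23, load 18): R1, R2, R4, R6 — cost 3×4 + 3×10 + 3×4 + 9×8 = 126
  Shipping 182, fixed 131 → total 313.
  Any other capacity-feasible assignment to {D-α, D-δ} ships for at least 182.
Compare {D-δ, D-ε}: its best feasible assignment gives total 352.
Compare {D-α, D-β, D-γ}: its best feasible assignment gives total 353.
Every other set of open sites that can feasibly serve all demand totals ≥ 352 even under its best assignment. Minimum: 313.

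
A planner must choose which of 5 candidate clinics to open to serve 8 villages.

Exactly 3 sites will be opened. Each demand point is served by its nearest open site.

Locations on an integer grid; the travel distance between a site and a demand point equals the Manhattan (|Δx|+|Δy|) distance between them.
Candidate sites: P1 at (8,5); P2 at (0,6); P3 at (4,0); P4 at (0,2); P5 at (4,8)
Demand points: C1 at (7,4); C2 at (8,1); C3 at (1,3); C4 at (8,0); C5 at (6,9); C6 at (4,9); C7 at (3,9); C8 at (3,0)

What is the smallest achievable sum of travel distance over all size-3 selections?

Open {P1, P3, P5}.
  C1→P1 2, C2→P1 4, C3→P3 6, C4→P3 4, C5→P5 3, C6→P5 1, C7→P5 2, C8→P3 1  ⇒ total 23.
Compare {P1, P4, P5}: total 24.
Compare {P3, P4, P5}: total 25.
No size-3 selection does better; minimum is 23.

23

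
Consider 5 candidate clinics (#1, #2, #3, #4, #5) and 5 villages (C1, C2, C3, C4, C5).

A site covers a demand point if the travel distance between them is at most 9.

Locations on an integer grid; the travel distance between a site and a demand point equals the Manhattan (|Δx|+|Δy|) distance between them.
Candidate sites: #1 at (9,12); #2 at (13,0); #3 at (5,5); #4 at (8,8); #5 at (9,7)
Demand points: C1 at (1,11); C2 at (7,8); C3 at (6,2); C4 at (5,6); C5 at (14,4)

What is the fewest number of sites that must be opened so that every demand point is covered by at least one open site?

Coverage sets (demand points within 9 of each site):
  #1: {C1, C2}
  #2: {C3, C5}
  #3: {C2, C3, C4}
  #4: {C2, C3, C4}
  #5: {C2, C3, C4, C5}
No single site covers all 5 demand points.
But {#1, #5} covers everything, so the minimum is 2.

2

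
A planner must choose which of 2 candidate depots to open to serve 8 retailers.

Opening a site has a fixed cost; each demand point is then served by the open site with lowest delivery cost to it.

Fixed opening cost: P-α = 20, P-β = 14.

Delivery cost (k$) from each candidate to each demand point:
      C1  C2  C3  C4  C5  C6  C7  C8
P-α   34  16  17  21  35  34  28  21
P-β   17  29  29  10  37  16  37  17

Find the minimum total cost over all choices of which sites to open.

190

Open {P-α, P-β}: assign each demand point to its cheapest open site.
  C1→P-β 17, C2→P-α 16, C3→P-α 17, C4→P-β 10, C5→P-α 35, C6→P-β 16, C7→P-α 28, C8→P-β 17
  delivery cost 156, fixed 34 → total 190.
Compare {P-β}: delivery cost 192 + fixed 14 = 206.
Compare {P-α}: delivery cost 206 + fixed 20 = 226.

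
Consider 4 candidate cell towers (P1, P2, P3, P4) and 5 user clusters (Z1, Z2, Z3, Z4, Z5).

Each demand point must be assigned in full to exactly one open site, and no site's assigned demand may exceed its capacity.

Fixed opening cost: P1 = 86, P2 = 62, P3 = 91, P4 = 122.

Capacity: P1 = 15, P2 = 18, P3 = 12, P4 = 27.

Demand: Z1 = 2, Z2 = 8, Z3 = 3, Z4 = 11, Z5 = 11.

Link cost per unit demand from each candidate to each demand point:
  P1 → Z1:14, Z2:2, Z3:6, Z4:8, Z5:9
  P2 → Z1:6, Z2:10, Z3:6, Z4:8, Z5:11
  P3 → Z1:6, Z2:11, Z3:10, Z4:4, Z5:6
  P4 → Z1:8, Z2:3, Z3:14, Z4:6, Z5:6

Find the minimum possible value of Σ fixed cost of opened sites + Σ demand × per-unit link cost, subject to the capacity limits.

Open {P1, P4}; cheapest assignment that respects the capacities:
  P1 (cap 15, load 11): Z2, Z3 — cost 8×2 + 3×6 = 34
  P4 (cap 27, load 24): Z1, Z4, Z5 — cost 2×8 + 11×6 + 11×6 = 148
  Shipping 182, fixed 208 → total 390.
  Any other capacity-feasible assignment to {P1, P4} ships for at least 182.
Compare {P2, P4}: its best feasible assignment gives total 392.
Compare {P3, P4}: its best feasible assignment gives total 405.
Every other set of open sites that can feasibly serve all demand totals ≥ 392 even under its best assignment. Minimum: 390.

390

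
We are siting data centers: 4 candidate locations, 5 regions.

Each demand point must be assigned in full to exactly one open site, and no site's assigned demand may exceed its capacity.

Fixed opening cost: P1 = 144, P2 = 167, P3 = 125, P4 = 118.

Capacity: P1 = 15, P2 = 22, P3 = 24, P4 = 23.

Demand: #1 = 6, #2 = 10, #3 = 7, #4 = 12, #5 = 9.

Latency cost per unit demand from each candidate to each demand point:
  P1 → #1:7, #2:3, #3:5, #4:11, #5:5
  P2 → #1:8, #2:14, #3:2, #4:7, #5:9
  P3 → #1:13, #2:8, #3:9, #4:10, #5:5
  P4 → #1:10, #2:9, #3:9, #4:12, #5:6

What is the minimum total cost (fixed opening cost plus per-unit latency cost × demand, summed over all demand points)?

620

Open {P3, P4}; cheapest assignment that respects the capacities:
  P3 (cap 24, load 22): #2, #4 — cost 10×8 + 12×10 = 200
  P4 (cap 23, load 22): #1, #3, #5 — cost 6×10 + 7×9 + 9×6 = 177
  Shipping 377, fixed 243 → total 620.
  Any other capacity-feasible assignment to {P3, P4} ships for at least 377.
Compare {P2, P3}: its best feasible assignment gives total 635.
Compare {P2, P4}: its best feasible assignment gives total 662.
Every other set of open sites that can feasibly serve all demand totals ≥ 635 even under its best assignment. Minimum: 620.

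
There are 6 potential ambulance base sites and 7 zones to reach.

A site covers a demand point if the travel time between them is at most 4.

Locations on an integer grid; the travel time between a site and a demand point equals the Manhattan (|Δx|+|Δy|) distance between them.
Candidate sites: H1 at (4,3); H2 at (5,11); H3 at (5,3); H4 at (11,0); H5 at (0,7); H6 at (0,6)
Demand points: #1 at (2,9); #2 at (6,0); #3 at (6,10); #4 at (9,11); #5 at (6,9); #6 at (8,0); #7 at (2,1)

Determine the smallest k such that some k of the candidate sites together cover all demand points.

Coverage sets (demand points within 4 of each site):
  H1: {#7}
  H2: {#3, #4, #5}
  H3: {#2}
  H4: {#6}
  H5: {#1}
  H6: {}
No 4 sites suffice: every size-4 union leaves at least one demand point uncovered.
But {H1, H2, H3, H4, H5} covers everything, so the minimum is 5.

5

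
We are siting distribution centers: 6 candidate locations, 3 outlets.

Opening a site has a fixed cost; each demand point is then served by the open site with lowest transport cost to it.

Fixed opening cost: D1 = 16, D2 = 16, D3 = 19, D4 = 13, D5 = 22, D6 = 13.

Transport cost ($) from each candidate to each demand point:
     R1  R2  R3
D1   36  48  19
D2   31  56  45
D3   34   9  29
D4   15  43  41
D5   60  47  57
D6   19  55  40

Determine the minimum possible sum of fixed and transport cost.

Open {D3, D4}: assign each demand point to its cheapest open site.
  R1→D4 15, R2→D3 9, R3→D3 29
  transport cost 53, fixed 32 → total 85.
Compare {D3, D6}: transport cost 57 + fixed 32 = 89.
Compare {D3}: transport cost 72 + fixed 19 = 91.
Compare {D1, D3, D4}: transport cost 43 + fixed 48 = 91.
All other subsets cost ≥ 89. Minimum total cost: 85.

85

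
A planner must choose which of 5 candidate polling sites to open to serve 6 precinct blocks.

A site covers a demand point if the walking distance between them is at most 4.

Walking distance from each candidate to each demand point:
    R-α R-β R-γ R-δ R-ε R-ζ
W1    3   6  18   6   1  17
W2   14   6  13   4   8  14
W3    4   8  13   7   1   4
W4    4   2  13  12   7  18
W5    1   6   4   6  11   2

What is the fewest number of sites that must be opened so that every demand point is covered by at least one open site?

4

Coverage sets (demand points within 4 of each site):
  W1: {R-α, R-ε}
  W2: {R-δ}
  W3: {R-α, R-ε, R-ζ}
  W4: {R-α, R-β}
  W5: {R-α, R-γ, R-ζ}
No 3 sites suffice: every size-3 union leaves at least one demand point uncovered.
But {W1, W2, W4, W5} covers everything, so the minimum is 4.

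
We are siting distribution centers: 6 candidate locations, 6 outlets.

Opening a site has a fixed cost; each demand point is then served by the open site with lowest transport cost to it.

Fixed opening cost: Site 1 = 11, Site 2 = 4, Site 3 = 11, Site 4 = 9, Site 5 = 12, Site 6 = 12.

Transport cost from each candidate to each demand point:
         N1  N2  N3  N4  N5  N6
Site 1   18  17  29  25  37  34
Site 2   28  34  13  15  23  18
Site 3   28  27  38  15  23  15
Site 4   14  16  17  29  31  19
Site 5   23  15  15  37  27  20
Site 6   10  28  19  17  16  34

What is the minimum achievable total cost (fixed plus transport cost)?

Open {Site 2, Site 4}: assign each demand point to its cheapest open site.
  N1→Site 4 14, N2→Site 4 16, N3→Site 2 13, N4→Site 2 15, N5→Site 2 23, N6→Site 2 18
  transport cost 99, fixed 13 → total 112.
Compare {Site 2, Site 4, Site 6}: transport cost 88 + fixed 25 = 113.
Compare {Site 2, Site 5, Site 6}: transport cost 87 + fixed 28 = 115.
Compare {Site 2, Site 6}: transport cost 100 + fixed 16 = 116.
All other subsets cost ≥ 113. Minimum total cost: 112.

112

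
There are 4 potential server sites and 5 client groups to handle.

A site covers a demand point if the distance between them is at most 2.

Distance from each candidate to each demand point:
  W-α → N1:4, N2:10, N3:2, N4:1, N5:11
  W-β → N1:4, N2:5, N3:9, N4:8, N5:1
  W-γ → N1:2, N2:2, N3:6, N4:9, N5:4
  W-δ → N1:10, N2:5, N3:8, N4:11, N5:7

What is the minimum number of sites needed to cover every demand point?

Coverage sets (demand points within 2 of each site):
  W-α: {N3, N4}
  W-β: {N5}
  W-γ: {N1, N2}
  W-δ: {}
No 2 sites suffice: every size-2 union leaves at least one demand point uncovered.
But {W-α, W-β, W-γ} covers everything, so the minimum is 3.

3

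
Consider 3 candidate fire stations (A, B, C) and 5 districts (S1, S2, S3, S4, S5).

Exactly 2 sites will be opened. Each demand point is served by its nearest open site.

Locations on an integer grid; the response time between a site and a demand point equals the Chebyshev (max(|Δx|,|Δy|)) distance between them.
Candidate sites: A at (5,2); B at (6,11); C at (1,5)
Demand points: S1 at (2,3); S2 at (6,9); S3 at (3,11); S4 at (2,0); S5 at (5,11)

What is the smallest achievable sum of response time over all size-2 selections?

12

Open {A, B}.
  S1→A 3, S2→B 2, S3→B 3, S4→A 3, S5→B 1  ⇒ total 12.
Compare {B, C}: total 13.
Compare {A, C}: total 22.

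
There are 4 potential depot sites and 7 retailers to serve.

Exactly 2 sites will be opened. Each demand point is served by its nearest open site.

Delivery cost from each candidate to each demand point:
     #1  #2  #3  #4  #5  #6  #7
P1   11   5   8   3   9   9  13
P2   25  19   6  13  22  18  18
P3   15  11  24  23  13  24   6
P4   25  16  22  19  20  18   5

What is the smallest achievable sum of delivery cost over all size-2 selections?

Open {P1, P4}.
  #1→P1 11, #2→P1 5, #3→P1 8, #4→P1 3, #5→P1 9, #6→P1 9, #7→P4 5  ⇒ total 50.
Compare {P1, P3}: total 51.
Compare {P1, P2}: total 56.
No size-2 selection does better; minimum is 50.

50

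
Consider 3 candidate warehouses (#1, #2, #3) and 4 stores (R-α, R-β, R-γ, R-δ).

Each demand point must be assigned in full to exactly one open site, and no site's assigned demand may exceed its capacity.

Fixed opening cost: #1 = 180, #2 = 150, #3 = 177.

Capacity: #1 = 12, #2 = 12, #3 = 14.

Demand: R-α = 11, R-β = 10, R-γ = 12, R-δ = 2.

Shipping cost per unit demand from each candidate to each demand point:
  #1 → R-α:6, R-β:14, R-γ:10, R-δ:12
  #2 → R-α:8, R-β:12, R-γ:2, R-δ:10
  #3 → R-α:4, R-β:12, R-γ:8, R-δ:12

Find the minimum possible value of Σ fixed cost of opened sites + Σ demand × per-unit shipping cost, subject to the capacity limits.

739

Open {#1, #2, #3}; cheapest assignment that respects the capacities:
  #1 (cap 12, load 12): R-β, R-δ — cost 10×14 + 2×12 = 164
  #2 (cap 12, load 12): R-γ — cost 12×2 = 24
  #3 (cap 14, load 11): R-α — cost 11×4 = 44
  Shipping 232, fixed 507 → total 739.
  Any other capacity-feasible assignment to {#1, #2, #3} ships for at least 232.
Total demand is 35 and no other set of sites has combined capacity ≥ 35, so {#1, #2, #3} is the only feasible choice of open sites. Minimum: 739.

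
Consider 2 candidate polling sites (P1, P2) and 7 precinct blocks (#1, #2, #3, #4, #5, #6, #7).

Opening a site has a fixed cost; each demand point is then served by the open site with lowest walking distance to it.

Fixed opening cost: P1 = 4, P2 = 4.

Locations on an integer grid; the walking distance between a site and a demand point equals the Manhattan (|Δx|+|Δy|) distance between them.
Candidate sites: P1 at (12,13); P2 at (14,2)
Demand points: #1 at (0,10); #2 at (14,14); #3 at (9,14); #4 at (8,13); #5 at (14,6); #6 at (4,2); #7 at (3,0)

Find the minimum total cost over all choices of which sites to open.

61

Open {P1, P2}: assign each demand point to its cheapest open site.
  #1→P1 15, #2→P1 3, #3→P1 4, #4→P1 4, #5→P2 4, #6→P2 10, #7→P2 13
  walking distance 53, fixed 8 → total 61.
Compare {P1}: walking distance 76 + fixed 4 = 80.
Compare {P2}: walking distance 95 + fixed 4 = 99.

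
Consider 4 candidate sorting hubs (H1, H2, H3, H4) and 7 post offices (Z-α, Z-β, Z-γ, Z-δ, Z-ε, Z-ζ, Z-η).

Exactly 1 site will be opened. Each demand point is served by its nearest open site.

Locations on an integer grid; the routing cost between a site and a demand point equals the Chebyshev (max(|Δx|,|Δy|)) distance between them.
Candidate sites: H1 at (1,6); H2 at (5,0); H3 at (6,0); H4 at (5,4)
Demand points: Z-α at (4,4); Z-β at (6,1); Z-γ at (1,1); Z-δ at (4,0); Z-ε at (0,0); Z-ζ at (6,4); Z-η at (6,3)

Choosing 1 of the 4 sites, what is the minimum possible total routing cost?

Open {H4}.
  Z-α→H4 1, Z-β→H4 3, Z-γ→H4 4, Z-δ→H4 4, Z-ε→H4 5, Z-ζ→H4 1, Z-η→H4 1  ⇒ total 19.
Compare {H2}: total 22.
Compare {H3}: total 25.
No size-1 selection does better; minimum is 19.

19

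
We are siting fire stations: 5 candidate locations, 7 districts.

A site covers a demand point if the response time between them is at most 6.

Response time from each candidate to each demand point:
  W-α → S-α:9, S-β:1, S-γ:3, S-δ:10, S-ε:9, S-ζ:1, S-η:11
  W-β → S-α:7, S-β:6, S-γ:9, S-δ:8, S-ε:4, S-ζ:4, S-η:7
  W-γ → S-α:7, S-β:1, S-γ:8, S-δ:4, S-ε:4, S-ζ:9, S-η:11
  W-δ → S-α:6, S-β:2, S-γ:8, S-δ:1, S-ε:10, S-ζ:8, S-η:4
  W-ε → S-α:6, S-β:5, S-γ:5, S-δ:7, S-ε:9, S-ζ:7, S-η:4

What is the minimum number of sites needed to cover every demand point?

3

Coverage sets (demand points within 6 of each site):
  W-α: {S-β, S-γ, S-ζ}
  W-β: {S-β, S-ε, S-ζ}
  W-γ: {S-β, S-δ, S-ε}
  W-δ: {S-α, S-β, S-δ, S-η}
  W-ε: {S-α, S-β, S-γ, S-η}
No 2 sites suffice: every size-2 union leaves at least one demand point uncovered.
But {W-α, W-β, W-δ} covers everything, so the minimum is 3.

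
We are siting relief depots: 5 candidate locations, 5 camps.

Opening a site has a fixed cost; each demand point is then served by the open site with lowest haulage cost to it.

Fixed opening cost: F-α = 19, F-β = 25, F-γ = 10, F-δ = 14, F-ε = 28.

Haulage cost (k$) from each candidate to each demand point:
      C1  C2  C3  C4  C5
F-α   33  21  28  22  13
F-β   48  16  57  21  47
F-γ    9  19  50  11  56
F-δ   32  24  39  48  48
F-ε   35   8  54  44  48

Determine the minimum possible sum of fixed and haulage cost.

109

Open {F-α, F-γ}: assign each demand point to its cheapest open site.
  C1→F-γ 9, C2→F-γ 19, C3→F-α 28, C4→F-γ 11, C5→F-α 13
  haulage cost 80, fixed 29 → total 109.
Compare {F-α, F-γ, F-δ}: haulage cost 80 + fixed 43 = 123.
Compare {F-α, F-γ, F-ε}: haulage cost 69 + fixed 57 = 126.
Compare {F-α, F-β, F-γ}: haulage cost 77 + fixed 54 = 131.
All other subsets cost ≥ 123. Minimum total cost: 109.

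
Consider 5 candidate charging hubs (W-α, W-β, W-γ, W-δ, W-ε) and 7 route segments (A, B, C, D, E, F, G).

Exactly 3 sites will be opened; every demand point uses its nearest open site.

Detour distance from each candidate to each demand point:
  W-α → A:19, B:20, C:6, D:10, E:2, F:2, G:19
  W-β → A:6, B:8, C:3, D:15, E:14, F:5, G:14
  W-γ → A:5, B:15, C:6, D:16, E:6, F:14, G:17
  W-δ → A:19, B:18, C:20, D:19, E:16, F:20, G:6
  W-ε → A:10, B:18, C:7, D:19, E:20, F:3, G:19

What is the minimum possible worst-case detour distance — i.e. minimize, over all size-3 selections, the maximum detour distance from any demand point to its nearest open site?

10

Open {W-α, W-β, W-δ}.
  Farthest demand point is D at detour distance 10 (to W-α); all others are ≤ 10.
With {W-α, W-β, W-γ} the worst case is 14.
With {W-α, W-β, W-ε} the worst case is 14.
No size-3 selection achieves below 10.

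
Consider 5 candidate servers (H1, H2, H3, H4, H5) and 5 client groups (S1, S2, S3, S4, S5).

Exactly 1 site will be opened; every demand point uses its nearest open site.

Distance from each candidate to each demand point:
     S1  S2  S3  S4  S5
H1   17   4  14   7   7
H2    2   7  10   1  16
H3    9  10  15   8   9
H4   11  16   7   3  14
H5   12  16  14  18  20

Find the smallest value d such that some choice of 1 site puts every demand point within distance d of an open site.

Open {H3}.
  Farthest demand point is S3 at distance 15 (to H3); all others are ≤ 15.
With {H2} the worst case is 16.
With {H4} the worst case is 16.
No size-1 selection achieves below 15.

15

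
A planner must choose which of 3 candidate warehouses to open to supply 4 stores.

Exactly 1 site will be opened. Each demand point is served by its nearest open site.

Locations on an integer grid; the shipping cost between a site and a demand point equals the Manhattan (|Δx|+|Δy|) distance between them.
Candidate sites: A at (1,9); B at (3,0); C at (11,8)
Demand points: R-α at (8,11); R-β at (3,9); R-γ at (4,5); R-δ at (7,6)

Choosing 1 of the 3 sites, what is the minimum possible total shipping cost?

Open {A}.
  R-α→A 9, R-β→A 2, R-γ→A 7, R-δ→A 9  ⇒ total 27.
Compare {C}: total 31.
Compare {B}: total 41.

27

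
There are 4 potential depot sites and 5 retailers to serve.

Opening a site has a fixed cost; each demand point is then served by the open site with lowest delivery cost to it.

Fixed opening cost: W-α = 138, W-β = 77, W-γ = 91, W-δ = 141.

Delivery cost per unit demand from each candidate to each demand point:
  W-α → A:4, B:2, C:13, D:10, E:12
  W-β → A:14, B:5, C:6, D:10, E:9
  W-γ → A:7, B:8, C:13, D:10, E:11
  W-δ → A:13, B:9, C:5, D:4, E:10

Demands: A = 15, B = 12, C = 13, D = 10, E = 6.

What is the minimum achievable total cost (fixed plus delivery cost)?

Open {W-α, W-δ}: assign each demand point to its cheapest open site.
  A→W-α 15×4=60, B→W-α 12×2=24, C→W-δ 13×5=65, D→W-δ 10×4=40, E→W-δ 6×10=60
  delivery cost 249, fixed 279 → total 528.
Compare {W-α, W-β}: delivery cost 316 + fixed 215 = 531.
Compare {W-α}: delivery cost 425 + fixed 138 = 563.
Compare {W-β, W-γ}: delivery cost 397 + fixed 168 = 565.
All other subsets cost ≥ 531. Minimum total cost: 528.

528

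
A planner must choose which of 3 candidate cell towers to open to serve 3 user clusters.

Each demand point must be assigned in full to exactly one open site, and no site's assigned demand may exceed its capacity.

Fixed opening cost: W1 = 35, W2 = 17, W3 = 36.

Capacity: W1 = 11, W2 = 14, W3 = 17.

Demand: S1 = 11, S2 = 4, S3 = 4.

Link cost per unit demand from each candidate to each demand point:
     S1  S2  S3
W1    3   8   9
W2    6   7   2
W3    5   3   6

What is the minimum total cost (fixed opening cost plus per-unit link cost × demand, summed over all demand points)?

121

Open {W1, W2}; cheapest assignment that respects the capacities:
  W1 (cap 11, load 11): S1 — cost 11×3 = 33
  W2 (cap 14, load 8): S2, S3 — cost 4×7 + 4×2 = 36
  Shipping 69, fixed 52 → total 121.
  Any other capacity-feasible assignment to {W1, W2} ships for at least 69.
Compare {W2, W3}: its best feasible assignment gives total 128.
Compare {W1, W3}: its best feasible assignment gives total 140.
Every other set of open sites that can feasibly serve all demand totals ≥ 128 even under its best assignment. Minimum: 121.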